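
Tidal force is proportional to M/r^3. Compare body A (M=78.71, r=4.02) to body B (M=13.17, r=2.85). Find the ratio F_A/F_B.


Ratio = (M1/r1^3) / (M2/r2^3) = (78.71/4.02^3) / (13.17/2.85^3) = 2.1296

2.1296


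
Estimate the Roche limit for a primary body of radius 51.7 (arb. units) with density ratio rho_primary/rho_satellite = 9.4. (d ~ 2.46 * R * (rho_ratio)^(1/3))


d_Roche = 2.46 * 51.7 * 9.4^(1/3) = 268.4118

268.4118


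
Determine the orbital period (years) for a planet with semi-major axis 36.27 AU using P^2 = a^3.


P = a^(3/2) = 36.27^1.5 = 218.4346

218.4346 years


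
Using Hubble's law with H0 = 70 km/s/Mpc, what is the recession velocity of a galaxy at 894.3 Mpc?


v = H0 * d = 70 * 894.3 = 62601.0

62601.0 km/s


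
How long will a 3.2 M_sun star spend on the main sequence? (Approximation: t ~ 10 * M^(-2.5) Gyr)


t = 10 * M^(-2.5) = 10 * 3.2^(-2.5) = 0.5459

0.5459 Gyr


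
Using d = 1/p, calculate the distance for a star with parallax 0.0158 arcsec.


d = 1/p = 1/0.0158 = 63.2911

63.2911 pc


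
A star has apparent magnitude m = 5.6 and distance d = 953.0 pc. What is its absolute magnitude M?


M = m - 5*log10(d) + 5 = 5.6 - 5*log10(953.0) + 5 = -4.2955

-4.2955


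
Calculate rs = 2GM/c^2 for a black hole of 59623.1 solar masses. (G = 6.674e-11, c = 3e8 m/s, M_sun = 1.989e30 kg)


M = 59623.1 * 1.989e30 kg = 1.185903459e+35 kg. rs = 2GM/c^2 = 2 * 6.674e-11 * 1.185903459e+35 / (3e8)^2 = 1.759e+08

1.759e+08 m


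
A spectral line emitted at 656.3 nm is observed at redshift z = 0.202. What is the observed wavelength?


lam_obs = lam_emit * (1 + z) = 656.3 * (1 + 0.202) = 788.8726

788.8726 nm


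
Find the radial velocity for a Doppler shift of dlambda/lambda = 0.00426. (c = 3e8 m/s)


v = (dlambda/lambda) * c = 0.00426 * 3e8 = 1.278e+06

1.278e+06 m/s


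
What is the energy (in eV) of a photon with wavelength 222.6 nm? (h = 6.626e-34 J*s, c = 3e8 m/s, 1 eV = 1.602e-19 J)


E = hc/lambda = 6.626e-34 * 3e8 / 2.226e-07 = 8.930e-19 J = 5.5742 eV

5.5742 eV


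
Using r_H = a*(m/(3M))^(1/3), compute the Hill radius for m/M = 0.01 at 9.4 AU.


r_H = a * (m/3M)^(1/3) = 9.4 * (0.01/3)^(1/3) = 1.4042

1.4042 AU


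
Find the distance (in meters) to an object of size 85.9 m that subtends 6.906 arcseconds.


D = size / theta_rad, theta_rad = 6.906 * pi/(180*3600) = 3.348e-05, D = 2.566e+06

2.566e+06 m


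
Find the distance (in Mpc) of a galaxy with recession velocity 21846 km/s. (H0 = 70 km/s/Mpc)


d = v / H0 = 21846 / 70 = 312.0857

312.0857 Mpc


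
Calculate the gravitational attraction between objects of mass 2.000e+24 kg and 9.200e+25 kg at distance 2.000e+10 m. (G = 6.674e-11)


F = G*m1*m2/r^2 = 6.674e-11 * 2.000e+24 * 9.200e+25 / (2.000e+10)^2 = 6.674e-11 * 1.840e+50 / 4.000e+20 = 3.070e+19

3.070e+19 N


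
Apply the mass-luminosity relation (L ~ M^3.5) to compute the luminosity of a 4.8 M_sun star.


L/L_sun = (M/M_sun)^3.5 = 4.8^3.5 = 242.2949

242.2949 L_sun


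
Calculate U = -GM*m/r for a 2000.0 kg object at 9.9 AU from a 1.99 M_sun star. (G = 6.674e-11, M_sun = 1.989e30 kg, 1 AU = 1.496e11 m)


M = 1.99 * 1.989e30 kg = 3.95811e+30 kg; r = 9.9 AU * 1.496e11 m/AU = 1.48104e+12 m. U = -GM*m/r = -(6.674e-11 * 3.95811e+30 * 2000.0) / 1.48104e+12 = -3.567e+11

-3.567e+11 J


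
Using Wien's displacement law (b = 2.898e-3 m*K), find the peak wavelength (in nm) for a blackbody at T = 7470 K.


lam_max = b / T = 2.898e-3 / 7470 = 3.880e-07 m = 387.9518 nm

387.9518 nm


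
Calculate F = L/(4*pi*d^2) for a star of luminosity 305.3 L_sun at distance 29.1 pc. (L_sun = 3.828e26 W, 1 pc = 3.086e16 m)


F = L / (4*pi*d^2) = 1.169e+29 / (4*pi*(8.980e+17)^2) = 1.153e-08

1.153e-08 W/m^2


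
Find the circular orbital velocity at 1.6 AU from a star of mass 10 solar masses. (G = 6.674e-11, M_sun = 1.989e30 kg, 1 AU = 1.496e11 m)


v = sqrt(GM/r) = sqrt(6.674e-11 * 1.989e+31 / 2.394e+11) = 74470.5746

74470.5746 m/s


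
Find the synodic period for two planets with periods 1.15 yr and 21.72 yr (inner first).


1/P_syn = |1/P1 - 1/P2| = |1/1.15 - 1/21.72| => P_syn = 1.2143

1.2143 years


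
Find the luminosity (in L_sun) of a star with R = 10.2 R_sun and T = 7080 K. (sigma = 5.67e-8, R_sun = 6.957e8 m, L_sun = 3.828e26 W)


R = 10.2 * 6.957e8 m = 7.09614e+09 m. L = 4*pi*R^2*sigma*T^4 = 4*pi*(7.09614e+09)^2 * 5.67e-8 * 7080^4 = 9.015094923e+28 W. L/L_sun = 9.015094923e+28 / 3.828e26 = 235.504

235.504 L_sun


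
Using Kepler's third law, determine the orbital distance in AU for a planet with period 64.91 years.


a = P^(2/3) = 64.91^(2/3) = 16.1513

16.1513 AU


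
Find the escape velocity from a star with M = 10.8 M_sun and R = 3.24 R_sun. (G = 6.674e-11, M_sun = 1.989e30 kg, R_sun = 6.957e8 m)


M = 10.8 * 1.989e30 kg = 2.14812e+31 kg; R = 3.24 * 6.957e8 m = 2.254068e+09 m. v_esc = sqrt(2GM/R) = sqrt(2 * 6.674e-11 * 2.14812e+31 / 2.254068e+09) = 1.128e+06

1.128e+06 m/s


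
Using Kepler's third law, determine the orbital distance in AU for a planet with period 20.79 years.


a = P^(2/3) = 20.79^(2/3) = 7.5608

7.5608 AU


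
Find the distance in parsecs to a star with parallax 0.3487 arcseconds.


d = 1/p = 1/0.3487 = 2.8678

2.8678 pc


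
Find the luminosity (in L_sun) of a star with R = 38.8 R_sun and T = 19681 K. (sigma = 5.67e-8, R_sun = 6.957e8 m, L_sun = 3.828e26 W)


R = 38.8 * 6.957e8 m = 2.699316e+10 m. L = 4*pi*R^2*sigma*T^4 = 4*pi*(2.699316e+10)^2 * 5.67e-8 * 19681^4 = 7.789131326e+31 W. L/L_sun = 7.789131326e+31 / 3.828e26 = 203477.8298

203477.8298 L_sun


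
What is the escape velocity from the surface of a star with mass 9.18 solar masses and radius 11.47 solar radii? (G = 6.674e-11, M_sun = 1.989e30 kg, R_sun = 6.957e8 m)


M = 9.18 * 1.989e30 kg = 1.825902e+31 kg; R = 11.47 * 6.957e8 m = 7.979679e+09 m. v_esc = sqrt(2GM/R) = sqrt(2 * 6.674e-11 * 1.825902e+31 / 7.979679e+09) = 552655.0216

552655.0216 m/s


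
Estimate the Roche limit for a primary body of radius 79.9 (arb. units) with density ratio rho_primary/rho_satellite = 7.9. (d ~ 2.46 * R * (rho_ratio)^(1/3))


d_Roche = 2.46 * 79.9 * 7.9^(1/3) = 391.4632

391.4632


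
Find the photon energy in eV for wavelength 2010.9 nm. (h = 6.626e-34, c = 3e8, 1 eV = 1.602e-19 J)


E = hc/lambda = 6.626e-34 * 3e8 / 2.011e-06 = 9.885e-20 J = 0.617 eV

0.617 eV


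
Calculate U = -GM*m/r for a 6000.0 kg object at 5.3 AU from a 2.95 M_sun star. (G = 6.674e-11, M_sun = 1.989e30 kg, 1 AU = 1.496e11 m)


M = 2.95 * 1.989e30 kg = 5.86755e+30 kg; r = 5.3 AU * 1.496e11 m/AU = 7.9288e+11 m. U = -GM*m/r = -(6.674e-11 * 5.86755e+30 * 6000.0) / 7.9288e+11 = -2.963e+12

-2.963e+12 J


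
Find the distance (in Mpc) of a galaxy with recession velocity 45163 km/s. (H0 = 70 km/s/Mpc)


d = v / H0 = 45163 / 70 = 645.1857

645.1857 Mpc


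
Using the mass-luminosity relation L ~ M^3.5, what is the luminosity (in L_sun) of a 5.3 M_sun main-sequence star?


L/L_sun = (M/M_sun)^3.5 = 5.3^3.5 = 342.7406

342.7406 L_sun


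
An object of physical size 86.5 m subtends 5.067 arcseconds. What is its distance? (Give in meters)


D = size / theta_rad, theta_rad = 5.067 * pi/(180*3600) = 2.457e-05, D = 3.521e+06

3.521e+06 m


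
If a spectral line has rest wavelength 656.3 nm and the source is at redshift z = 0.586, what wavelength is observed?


lam_obs = lam_emit * (1 + z) = 656.3 * (1 + 0.586) = 1040.8918

1040.8918 nm


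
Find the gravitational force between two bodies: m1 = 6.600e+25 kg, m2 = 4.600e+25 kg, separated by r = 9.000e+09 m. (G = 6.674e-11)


F = G*m1*m2/r^2 = 6.674e-11 * 6.600e+25 * 4.600e+25 / (9.000e+09)^2 = 6.674e-11 * 3.036e+51 / 8.100e+19 = 2.502e+21

2.502e+21 N


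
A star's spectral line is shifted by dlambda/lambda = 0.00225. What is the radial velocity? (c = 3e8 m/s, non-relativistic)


v = (dlambda/lambda) * c = 0.00225 * 3e8 = 675000.0

675000.0 m/s


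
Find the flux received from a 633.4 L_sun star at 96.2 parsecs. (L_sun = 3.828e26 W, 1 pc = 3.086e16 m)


F = L / (4*pi*d^2) = 2.425e+29 / (4*pi*(2.969e+18)^2) = 2.189e-09

2.189e-09 W/m^2


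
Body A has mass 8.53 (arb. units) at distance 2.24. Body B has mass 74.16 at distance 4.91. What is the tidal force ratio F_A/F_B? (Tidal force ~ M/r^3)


Ratio = (M1/r1^3) / (M2/r2^3) = (8.53/2.24^3) / (74.16/4.91^3) = 1.2114

1.2114


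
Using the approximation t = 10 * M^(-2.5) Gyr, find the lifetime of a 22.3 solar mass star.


t = 10 * M^(-2.5) = 10 * 22.3^(-2.5) = 0.0043

0.0043 Gyr


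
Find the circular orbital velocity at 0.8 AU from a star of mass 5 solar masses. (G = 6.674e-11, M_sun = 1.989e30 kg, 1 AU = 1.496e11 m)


v = sqrt(GM/r) = sqrt(6.674e-11 * 9.945e+30 / 1.197e+11) = 74470.5746

74470.5746 m/s


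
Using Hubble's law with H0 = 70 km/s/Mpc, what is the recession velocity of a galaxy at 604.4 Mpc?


v = H0 * d = 70 * 604.4 = 42308.0

42308.0 km/s


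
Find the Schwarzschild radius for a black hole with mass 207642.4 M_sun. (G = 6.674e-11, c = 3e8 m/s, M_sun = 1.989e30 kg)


M = 207642.4 * 1.989e30 kg = 4.130007336e+35 kg. rs = 2GM/c^2 = 2 * 6.674e-11 * 4.130007336e+35 / (3e8)^2 = 6.125e+08

6.125e+08 m


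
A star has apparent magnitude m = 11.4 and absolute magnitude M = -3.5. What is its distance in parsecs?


d = 10^((m - M + 5)/5) = 10^((11.4 - -3.5 + 5)/5) = 9549.9259

9549.9259 pc


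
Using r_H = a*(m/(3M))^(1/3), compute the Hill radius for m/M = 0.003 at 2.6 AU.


r_H = a * (m/3M)^(1/3) = 2.6 * (0.003/3)^(1/3) = 0.26

0.26 AU


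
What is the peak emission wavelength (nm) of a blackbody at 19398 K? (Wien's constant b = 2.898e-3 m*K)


lam_max = b / T = 2.898e-3 / 19398 = 1.494e-07 m = 149.3968 nm

149.3968 nm


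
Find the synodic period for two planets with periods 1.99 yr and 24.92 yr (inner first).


1/P_syn = |1/P1 - 1/P2| = |1/1.99 - 1/24.92| => P_syn = 2.1627

2.1627 years


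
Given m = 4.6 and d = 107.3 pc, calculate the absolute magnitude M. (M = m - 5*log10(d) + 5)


M = m - 5*log10(d) + 5 = 4.6 - 5*log10(107.3) + 5 = -0.553

-0.553


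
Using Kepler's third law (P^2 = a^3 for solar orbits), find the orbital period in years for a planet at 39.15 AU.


P = a^(3/2) = 39.15^1.5 = 244.9614

244.9614 years


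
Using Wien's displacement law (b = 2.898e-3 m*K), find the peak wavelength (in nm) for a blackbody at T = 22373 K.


lam_max = b / T = 2.898e-3 / 22373 = 1.295e-07 m = 129.5311 nm

129.5311 nm


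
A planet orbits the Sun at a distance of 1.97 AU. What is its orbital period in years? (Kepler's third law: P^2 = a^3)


P = a^(3/2) = 1.97^1.5 = 2.765

2.765 years


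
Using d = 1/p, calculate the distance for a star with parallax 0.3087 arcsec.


d = 1/p = 1/0.3087 = 3.2394

3.2394 pc


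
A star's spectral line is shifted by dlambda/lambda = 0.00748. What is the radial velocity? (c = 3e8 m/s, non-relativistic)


v = (dlambda/lambda) * c = 0.00748 * 3e8 = 2.244e+06

2.244e+06 m/s


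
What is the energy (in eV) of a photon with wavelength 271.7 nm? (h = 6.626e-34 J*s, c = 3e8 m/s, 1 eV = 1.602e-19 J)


E = hc/lambda = 6.626e-34 * 3e8 / 2.717e-07 = 7.316e-19 J = 4.5669 eV

4.5669 eV


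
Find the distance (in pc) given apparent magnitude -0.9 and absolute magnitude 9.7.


d = 10^((m - M + 5)/5) = 10^((-0.9 - 9.7 + 5)/5) = 0.0759

0.0759 pc


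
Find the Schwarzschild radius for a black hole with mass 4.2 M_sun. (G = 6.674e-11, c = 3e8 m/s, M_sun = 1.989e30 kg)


M = 4.2 * 1.989e30 kg = 8.3538e+30 kg. rs = 2GM/c^2 = 2 * 6.674e-11 * 8.3538e+30 / (3e8)^2 = 12389.6136

12389.6136 m


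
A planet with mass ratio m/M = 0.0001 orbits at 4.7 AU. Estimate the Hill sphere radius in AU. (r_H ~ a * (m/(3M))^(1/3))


r_H = a * (m/3M)^(1/3) = 4.7 * (0.0001/3)^(1/3) = 0.1513

0.1513 AU


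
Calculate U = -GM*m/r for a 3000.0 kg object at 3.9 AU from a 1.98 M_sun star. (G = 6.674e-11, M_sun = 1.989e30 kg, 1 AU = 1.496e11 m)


M = 1.98 * 1.989e30 kg = 3.93822e+30 kg; r = 3.9 AU * 1.496e11 m/AU = 5.8344e+11 m. U = -GM*m/r = -(6.674e-11 * 3.93822e+30 * 3000.0) / 5.8344e+11 = -1.351e+12

-1.351e+12 J


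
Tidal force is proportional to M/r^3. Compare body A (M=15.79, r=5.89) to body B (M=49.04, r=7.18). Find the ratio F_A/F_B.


Ratio = (M1/r1^3) / (M2/r2^3) = (15.79/5.89^3) / (49.04/7.18^3) = 0.5833

0.5833


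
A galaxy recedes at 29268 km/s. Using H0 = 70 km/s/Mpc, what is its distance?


d = v / H0 = 29268 / 70 = 418.1143

418.1143 Mpc


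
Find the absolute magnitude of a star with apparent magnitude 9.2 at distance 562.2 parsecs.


M = m - 5*log10(d) + 5 = 9.2 - 5*log10(562.2) + 5 = 0.4505

0.4505


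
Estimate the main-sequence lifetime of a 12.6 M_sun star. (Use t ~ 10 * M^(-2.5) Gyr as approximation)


t = 10 * M^(-2.5) = 10 * 12.6^(-2.5) = 0.0177

0.0177 Gyr


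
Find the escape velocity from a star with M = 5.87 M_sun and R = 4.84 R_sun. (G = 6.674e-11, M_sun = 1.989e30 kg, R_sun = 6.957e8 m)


M = 5.87 * 1.989e30 kg = 1.167543e+31 kg; R = 4.84 * 6.957e8 m = 3.367188e+09 m. v_esc = sqrt(2GM/R) = sqrt(2 * 6.674e-11 * 1.167543e+31 / 3.367188e+09) = 680316.272

680316.272 m/s


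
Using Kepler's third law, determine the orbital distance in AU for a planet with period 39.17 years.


a = P^(2/3) = 39.17^(2/3) = 11.5337

11.5337 AU


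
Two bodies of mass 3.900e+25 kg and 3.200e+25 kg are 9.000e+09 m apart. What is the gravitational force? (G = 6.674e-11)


F = G*m1*m2/r^2 = 6.674e-11 * 3.900e+25 * 3.200e+25 / (9.000e+09)^2 = 6.674e-11 * 1.248e+51 / 8.100e+19 = 1.028e+21

1.028e+21 N


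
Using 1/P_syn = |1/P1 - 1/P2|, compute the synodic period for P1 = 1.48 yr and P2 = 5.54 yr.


1/P_syn = |1/P1 - 1/P2| = |1/1.48 - 1/5.54| => P_syn = 2.0195

2.0195 years


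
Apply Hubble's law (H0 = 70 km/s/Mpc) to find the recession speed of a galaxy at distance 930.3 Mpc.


v = H0 * d = 70 * 930.3 = 65121.0

65121.0 km/s


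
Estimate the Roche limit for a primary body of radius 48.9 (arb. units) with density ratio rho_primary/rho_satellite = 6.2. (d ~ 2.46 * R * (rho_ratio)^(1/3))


d_Roche = 2.46 * 48.9 * 6.2^(1/3) = 220.991

220.991


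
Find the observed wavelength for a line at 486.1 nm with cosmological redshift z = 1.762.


lam_obs = lam_emit * (1 + z) = 486.1 * (1 + 1.762) = 1342.6082

1342.6082 nm


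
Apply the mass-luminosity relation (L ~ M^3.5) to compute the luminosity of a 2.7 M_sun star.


L/L_sun = (M/M_sun)^3.5 = 2.7^3.5 = 32.3425

32.3425 L_sun


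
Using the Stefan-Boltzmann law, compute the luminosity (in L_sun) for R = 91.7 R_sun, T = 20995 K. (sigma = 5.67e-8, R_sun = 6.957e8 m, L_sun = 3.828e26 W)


R = 91.7 * 6.957e8 m = 6.379569e+10 m. L = 4*pi*R^2*sigma*T^4 = 4*pi*(6.379569e+10)^2 * 5.67e-8 * 20995^4 = 5.634288966e+32 W. L/L_sun = 5.634288966e+32 / 3.828e26 = 1.472e+06

1.472e+06 L_sun


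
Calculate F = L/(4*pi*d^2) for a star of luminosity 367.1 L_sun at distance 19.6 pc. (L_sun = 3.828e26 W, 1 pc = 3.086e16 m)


F = L / (4*pi*d^2) = 1.405e+29 / (4*pi*(6.049e+17)^2) = 3.057e-08

3.057e-08 W/m^2


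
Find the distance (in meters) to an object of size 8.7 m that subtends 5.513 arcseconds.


D = size / theta_rad, theta_rad = 5.513 * pi/(180*3600) = 2.673e-05, D = 325504.0476

325504.0476 m


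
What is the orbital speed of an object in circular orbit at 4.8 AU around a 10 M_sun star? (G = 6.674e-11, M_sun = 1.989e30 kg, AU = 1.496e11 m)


v = sqrt(GM/r) = sqrt(6.674e-11 * 1.989e+31 / 7.181e+11) = 42995.6063

42995.6063 m/s


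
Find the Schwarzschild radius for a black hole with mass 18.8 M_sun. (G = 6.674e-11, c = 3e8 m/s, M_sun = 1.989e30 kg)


M = 18.8 * 1.989e30 kg = 3.73932e+31 kg. rs = 2GM/c^2 = 2 * 6.674e-11 * 3.73932e+31 / (3e8)^2 = 55458.2704

55458.2704 m


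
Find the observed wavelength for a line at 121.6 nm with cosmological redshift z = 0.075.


lam_obs = lam_emit * (1 + z) = 121.6 * (1 + 0.075) = 130.72

130.72 nm


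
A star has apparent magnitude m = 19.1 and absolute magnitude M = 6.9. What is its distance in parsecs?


d = 10^((m - M + 5)/5) = 10^((19.1 - 6.9 + 5)/5) = 2754.2287

2754.2287 pc


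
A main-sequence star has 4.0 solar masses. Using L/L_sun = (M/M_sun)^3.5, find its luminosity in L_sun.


L/L_sun = (M/M_sun)^3.5 = 4.0^3.5 = 128.0

128.0 L_sun


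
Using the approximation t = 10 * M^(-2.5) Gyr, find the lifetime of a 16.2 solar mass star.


t = 10 * M^(-2.5) = 10 * 16.2^(-2.5) = 0.0095

0.0095 Gyr


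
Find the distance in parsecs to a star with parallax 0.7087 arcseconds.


d = 1/p = 1/0.7087 = 1.411

1.411 pc


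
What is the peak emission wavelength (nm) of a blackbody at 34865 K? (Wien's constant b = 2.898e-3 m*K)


lam_max = b / T = 2.898e-3 / 34865 = 8.312e-08 m = 83.1206 nm

83.1206 nm


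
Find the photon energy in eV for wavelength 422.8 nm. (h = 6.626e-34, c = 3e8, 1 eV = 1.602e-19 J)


E = hc/lambda = 6.626e-34 * 3e8 / 4.228e-07 = 4.702e-19 J = 2.9348 eV

2.9348 eV


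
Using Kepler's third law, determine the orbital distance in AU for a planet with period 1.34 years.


a = P^(2/3) = 1.34^(2/3) = 1.2154

1.2154 AU


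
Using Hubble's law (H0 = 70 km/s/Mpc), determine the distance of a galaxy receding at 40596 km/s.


d = v / H0 = 40596 / 70 = 579.9429

579.9429 Mpc


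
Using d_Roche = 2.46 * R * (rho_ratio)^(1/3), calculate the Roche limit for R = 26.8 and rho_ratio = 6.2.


d_Roche = 2.46 * 26.8 * 6.2^(1/3) = 121.1157

121.1157


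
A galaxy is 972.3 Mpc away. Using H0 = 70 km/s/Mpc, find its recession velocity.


v = H0 * d = 70 * 972.3 = 68061.0

68061.0 km/s


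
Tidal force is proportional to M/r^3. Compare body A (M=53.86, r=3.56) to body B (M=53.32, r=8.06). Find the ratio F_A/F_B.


Ratio = (M1/r1^3) / (M2/r2^3) = (53.86/3.56^3) / (53.32/8.06^3) = 11.7228

11.7228


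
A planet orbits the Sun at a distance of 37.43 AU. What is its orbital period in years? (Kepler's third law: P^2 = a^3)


P = a^(3/2) = 37.43^1.5 = 228.997

228.997 years


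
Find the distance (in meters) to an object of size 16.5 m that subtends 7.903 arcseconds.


D = size / theta_rad, theta_rad = 7.903 * pi/(180*3600) = 3.831e-05, D = 430642.7057

430642.7057 m


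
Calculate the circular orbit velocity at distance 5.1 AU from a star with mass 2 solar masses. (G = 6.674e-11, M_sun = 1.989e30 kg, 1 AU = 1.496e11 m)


v = sqrt(GM/r) = sqrt(6.674e-11 * 3.978e+30 / 7.630e+11) = 18654.1131

18654.1131 m/s


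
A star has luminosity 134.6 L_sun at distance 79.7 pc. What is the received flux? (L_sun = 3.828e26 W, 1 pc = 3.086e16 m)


F = L / (4*pi*d^2) = 5.152e+28 / (4*pi*(2.460e+18)^2) = 6.778e-10

6.778e-10 W/m^2


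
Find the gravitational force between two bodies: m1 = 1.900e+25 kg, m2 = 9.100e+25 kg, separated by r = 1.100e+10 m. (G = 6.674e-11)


F = G*m1*m2/r^2 = 6.674e-11 * 1.900e+25 * 9.100e+25 / (1.100e+10)^2 = 6.674e-11 * 1.729e+51 / 1.210e+20 = 9.537e+20

9.537e+20 N


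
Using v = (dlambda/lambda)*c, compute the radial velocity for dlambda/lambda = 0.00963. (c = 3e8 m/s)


v = (dlambda/lambda) * c = 0.00963 * 3e8 = 2.889e+06

2.889e+06 m/s


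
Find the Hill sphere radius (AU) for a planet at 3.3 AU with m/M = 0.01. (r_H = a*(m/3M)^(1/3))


r_H = a * (m/3M)^(1/3) = 3.3 * (0.01/3)^(1/3) = 0.493

0.493 AU


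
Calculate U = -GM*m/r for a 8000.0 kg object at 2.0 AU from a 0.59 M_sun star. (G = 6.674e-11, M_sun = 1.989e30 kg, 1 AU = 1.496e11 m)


M = 0.59 * 1.989e30 kg = 1.17351e+30 kg; r = 2.0 AU * 1.496e11 m/AU = 2.992e+11 m. U = -GM*m/r = -(6.674e-11 * 1.17351e+30 * 8000.0) / 2.992e+11 = -2.094e+12

-2.094e+12 J


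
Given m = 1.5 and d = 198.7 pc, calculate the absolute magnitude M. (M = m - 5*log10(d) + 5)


M = m - 5*log10(d) + 5 = 1.5 - 5*log10(198.7) + 5 = -4.991

-4.991


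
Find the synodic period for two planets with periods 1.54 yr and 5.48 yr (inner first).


1/P_syn = |1/P1 - 1/P2| = |1/1.54 - 1/5.48| => P_syn = 2.1419

2.1419 years


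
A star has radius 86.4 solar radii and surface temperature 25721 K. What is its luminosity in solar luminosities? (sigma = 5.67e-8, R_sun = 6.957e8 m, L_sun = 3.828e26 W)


R = 86.4 * 6.957e8 m = 6.010848e+10 m. L = 4*pi*R^2*sigma*T^4 = 4*pi*(6.010848e+10)^2 * 5.67e-8 * 25721^4 = 1.126719504e+33 W. L/L_sun = 1.126719504e+33 / 3.828e26 = 2.943e+06

2.943e+06 L_sun


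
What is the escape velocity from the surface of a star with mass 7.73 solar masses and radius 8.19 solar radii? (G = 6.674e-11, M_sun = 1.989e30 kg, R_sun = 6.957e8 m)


M = 7.73 * 1.989e30 kg = 1.537497e+31 kg; R = 8.19 * 6.957e8 m = 5.697783e+09 m. v_esc = sqrt(2GM/R) = sqrt(2 * 6.674e-11 * 1.537497e+31 / 5.697783e+09) = 600153.4195

600153.4195 m/s


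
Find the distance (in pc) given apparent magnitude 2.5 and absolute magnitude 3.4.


d = 10^((m - M + 5)/5) = 10^((2.5 - 3.4 + 5)/5) = 6.6069

6.6069 pc


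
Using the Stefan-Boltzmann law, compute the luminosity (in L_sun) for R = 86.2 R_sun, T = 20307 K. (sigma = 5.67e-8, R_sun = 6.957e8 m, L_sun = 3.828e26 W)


R = 86.2 * 6.957e8 m = 5.996934e+10 m. L = 4*pi*R^2*sigma*T^4 = 4*pi*(5.996934e+10)^2 * 5.67e-8 * 20307^4 = 4.357471312e+32 W. L/L_sun = 4.357471312e+32 / 3.828e26 = 1.138e+06

1.138e+06 L_sun


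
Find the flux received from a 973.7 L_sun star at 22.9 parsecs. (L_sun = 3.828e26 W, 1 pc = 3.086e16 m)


F = L / (4*pi*d^2) = 3.727e+29 / (4*pi*(7.067e+17)^2) = 5.939e-08

5.939e-08 W/m^2


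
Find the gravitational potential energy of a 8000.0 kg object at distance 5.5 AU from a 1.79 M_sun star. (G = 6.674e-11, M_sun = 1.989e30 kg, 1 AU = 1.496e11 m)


M = 1.79 * 1.989e30 kg = 3.56031e+30 kg; r = 5.5 AU * 1.496e11 m/AU = 8.228e+11 m. U = -GM*m/r = -(6.674e-11 * 3.56031e+30 * 8000.0) / 8.228e+11 = -2.310e+12

-2.310e+12 J


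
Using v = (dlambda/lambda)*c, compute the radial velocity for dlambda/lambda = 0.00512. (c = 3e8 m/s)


v = (dlambda/lambda) * c = 0.00512 * 3e8 = 1.536e+06

1.536e+06 m/s


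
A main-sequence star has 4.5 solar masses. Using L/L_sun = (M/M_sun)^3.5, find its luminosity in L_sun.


L/L_sun = (M/M_sun)^3.5 = 4.5^3.5 = 193.3053

193.3053 L_sun


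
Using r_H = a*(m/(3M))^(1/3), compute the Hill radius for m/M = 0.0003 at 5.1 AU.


r_H = a * (m/3M)^(1/3) = 5.1 * (0.0003/3)^(1/3) = 0.2367

0.2367 AU


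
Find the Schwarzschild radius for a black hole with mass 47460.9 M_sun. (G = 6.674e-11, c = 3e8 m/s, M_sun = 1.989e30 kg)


M = 47460.9 * 1.989e30 kg = 9.43997301e+34 kg. rs = 2GM/c^2 = 2 * 6.674e-11 * 9.43997301e+34 / (3e8)^2 = 1.400e+08

1.400e+08 m


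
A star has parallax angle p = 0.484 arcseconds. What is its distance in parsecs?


d = 1/p = 1/0.484 = 2.0661

2.0661 pc


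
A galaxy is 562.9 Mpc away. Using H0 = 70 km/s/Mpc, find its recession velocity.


v = H0 * d = 70 * 562.9 = 39403.0

39403.0 km/s


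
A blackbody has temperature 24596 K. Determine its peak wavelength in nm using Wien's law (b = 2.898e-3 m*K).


lam_max = b / T = 2.898e-3 / 24596 = 1.178e-07 m = 117.824 nm

117.824 nm


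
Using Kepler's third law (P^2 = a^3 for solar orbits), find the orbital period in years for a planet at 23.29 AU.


P = a^(3/2) = 23.29^1.5 = 112.3969

112.3969 years


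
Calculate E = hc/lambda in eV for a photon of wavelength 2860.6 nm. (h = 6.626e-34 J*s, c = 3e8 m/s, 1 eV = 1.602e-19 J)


E = hc/lambda = 6.626e-34 * 3e8 / 2.861e-06 = 6.949e-20 J = 0.4338 eV

0.4338 eV


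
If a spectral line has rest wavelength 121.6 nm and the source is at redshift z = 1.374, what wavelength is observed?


lam_obs = lam_emit * (1 + z) = 121.6 * (1 + 1.374) = 288.6784

288.6784 nm


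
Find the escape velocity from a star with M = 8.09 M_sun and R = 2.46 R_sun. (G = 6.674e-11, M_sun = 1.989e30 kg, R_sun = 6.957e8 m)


M = 8.09 * 1.989e30 kg = 1.609101e+31 kg; R = 2.46 * 6.957e8 m = 1.711422e+09 m. v_esc = sqrt(2GM/R) = sqrt(2 * 6.674e-11 * 1.609101e+31 / 1.711422e+09) = 1.120e+06

1.120e+06 m/s


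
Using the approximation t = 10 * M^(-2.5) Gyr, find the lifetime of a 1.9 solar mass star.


t = 10 * M^(-2.5) = 10 * 1.9^(-2.5) = 2.0096

2.0096 Gyr


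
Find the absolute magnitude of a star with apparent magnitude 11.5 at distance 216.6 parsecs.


M = m - 5*log10(d) + 5 = 11.5 - 5*log10(216.6) + 5 = 4.8217

4.8217


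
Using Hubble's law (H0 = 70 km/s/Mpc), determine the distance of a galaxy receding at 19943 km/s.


d = v / H0 = 19943 / 70 = 284.9

284.9 Mpc


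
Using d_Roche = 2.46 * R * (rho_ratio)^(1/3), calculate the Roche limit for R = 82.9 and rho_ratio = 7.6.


d_Roche = 2.46 * 82.9 * 7.6^(1/3) = 400.9536

400.9536


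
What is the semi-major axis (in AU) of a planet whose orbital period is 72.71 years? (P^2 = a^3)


a = P^(2/3) = 72.71^(2/3) = 17.4206

17.4206 AU


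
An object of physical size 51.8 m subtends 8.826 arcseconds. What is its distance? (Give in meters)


D = size / theta_rad, theta_rad = 8.826 * pi/(180*3600) = 4.279e-05, D = 1.211e+06

1.211e+06 m


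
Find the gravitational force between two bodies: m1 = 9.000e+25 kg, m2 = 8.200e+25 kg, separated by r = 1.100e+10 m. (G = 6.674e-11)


F = G*m1*m2/r^2 = 6.674e-11 * 9.000e+25 * 8.200e+25 / (1.100e+10)^2 = 6.674e-11 * 7.380e+51 / 1.210e+20 = 4.071e+21

4.071e+21 N


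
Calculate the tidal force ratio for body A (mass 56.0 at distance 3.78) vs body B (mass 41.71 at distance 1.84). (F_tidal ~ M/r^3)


Ratio = (M1/r1^3) / (M2/r2^3) = (56.0/3.78^3) / (41.71/1.84^3) = 0.1549

0.1549


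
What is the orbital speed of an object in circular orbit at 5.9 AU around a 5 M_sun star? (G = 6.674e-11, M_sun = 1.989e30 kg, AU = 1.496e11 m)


v = sqrt(GM/r) = sqrt(6.674e-11 * 9.945e+30 / 8.826e+11) = 27422.2883

27422.2883 m/s


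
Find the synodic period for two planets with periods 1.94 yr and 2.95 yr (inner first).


1/P_syn = |1/P1 - 1/P2| = |1/1.94 - 1/2.95| => P_syn = 5.6663

5.6663 years


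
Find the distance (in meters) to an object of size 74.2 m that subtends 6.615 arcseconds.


D = size / theta_rad, theta_rad = 6.615 * pi/(180*3600) = 3.207e-05, D = 2.314e+06

2.314e+06 m


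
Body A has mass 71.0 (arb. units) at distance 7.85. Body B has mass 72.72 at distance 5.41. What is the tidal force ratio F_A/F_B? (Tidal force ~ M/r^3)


Ratio = (M1/r1^3) / (M2/r2^3) = (71.0/7.85^3) / (72.72/5.41^3) = 0.3196

0.3196


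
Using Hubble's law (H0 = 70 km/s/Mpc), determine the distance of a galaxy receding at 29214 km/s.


d = v / H0 = 29214 / 70 = 417.3429

417.3429 Mpc


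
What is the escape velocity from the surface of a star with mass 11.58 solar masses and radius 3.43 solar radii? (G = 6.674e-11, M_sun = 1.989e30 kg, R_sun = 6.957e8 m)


M = 11.58 * 1.989e30 kg = 2.303262e+31 kg; R = 3.43 * 6.957e8 m = 2.386251e+09 m. v_esc = sqrt(2GM/R) = sqrt(2 * 6.674e-11 * 2.303262e+31 / 2.386251e+09) = 1.135e+06

1.135e+06 m/s


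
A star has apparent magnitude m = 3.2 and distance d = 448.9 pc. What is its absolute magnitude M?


M = m - 5*log10(d) + 5 = 3.2 - 5*log10(448.9) + 5 = -5.0607

-5.0607


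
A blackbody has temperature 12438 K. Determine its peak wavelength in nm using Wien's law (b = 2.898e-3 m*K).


lam_max = b / T = 2.898e-3 / 12438 = 2.330e-07 m = 232.9957 nm

232.9957 nm


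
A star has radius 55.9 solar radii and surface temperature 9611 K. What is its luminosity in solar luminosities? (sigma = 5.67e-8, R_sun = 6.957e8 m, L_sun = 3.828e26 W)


R = 55.9 * 6.957e8 m = 3.888963e+10 m. L = 4*pi*R^2*sigma*T^4 = 4*pi*(3.888963e+10)^2 * 5.67e-8 * 9611^4 = 9.194642637e+30 W. L/L_sun = 9.194642637e+30 / 3.828e26 = 24019.4426

24019.4426 L_sun


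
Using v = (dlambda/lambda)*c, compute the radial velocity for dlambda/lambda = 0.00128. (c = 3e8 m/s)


v = (dlambda/lambda) * c = 0.00128 * 3e8 = 384000.0

384000.0 m/s


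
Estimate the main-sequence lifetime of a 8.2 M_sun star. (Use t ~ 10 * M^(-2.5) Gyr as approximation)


t = 10 * M^(-2.5) = 10 * 8.2^(-2.5) = 0.0519

0.0519 Gyr


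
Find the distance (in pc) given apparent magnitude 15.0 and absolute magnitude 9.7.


d = 10^((m - M + 5)/5) = 10^((15.0 - 9.7 + 5)/5) = 114.8154

114.8154 pc


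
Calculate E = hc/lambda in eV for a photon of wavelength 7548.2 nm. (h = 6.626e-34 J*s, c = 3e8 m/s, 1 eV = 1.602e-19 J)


E = hc/lambda = 6.626e-34 * 3e8 / 7.548e-06 = 2.633e-20 J = 0.1644 eV

0.1644 eV


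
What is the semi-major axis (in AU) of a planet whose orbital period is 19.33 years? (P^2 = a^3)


a = P^(2/3) = 19.33^(2/3) = 7.2026

7.2026 AU


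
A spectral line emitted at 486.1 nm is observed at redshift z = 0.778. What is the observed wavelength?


lam_obs = lam_emit * (1 + z) = 486.1 * (1 + 0.778) = 864.2858

864.2858 nm


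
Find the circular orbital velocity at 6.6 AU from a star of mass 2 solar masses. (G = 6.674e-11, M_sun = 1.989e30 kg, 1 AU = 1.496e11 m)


v = sqrt(GM/r) = sqrt(6.674e-11 * 3.978e+30 / 9.874e+11) = 16397.8808

16397.8808 m/s


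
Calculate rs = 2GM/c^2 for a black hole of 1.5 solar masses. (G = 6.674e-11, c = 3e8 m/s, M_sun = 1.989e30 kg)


M = 1.5 * 1.989e30 kg = 2.9835e+30 kg. rs = 2GM/c^2 = 2 * 6.674e-11 * 2.9835e+30 / (3e8)^2 = 4424.862

4424.862 m


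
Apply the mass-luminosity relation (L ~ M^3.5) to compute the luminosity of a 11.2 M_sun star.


L/L_sun = (M/M_sun)^3.5 = 11.2^3.5 = 4701.7884

4701.7884 L_sun


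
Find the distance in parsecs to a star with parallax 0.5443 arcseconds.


d = 1/p = 1/0.5443 = 1.8372

1.8372 pc


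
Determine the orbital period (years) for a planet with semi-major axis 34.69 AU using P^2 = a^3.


P = a^(3/2) = 34.69^1.5 = 204.3179

204.3179 years


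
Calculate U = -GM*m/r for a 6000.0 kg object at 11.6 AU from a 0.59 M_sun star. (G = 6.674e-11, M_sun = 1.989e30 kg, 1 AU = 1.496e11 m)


M = 0.59 * 1.989e30 kg = 1.17351e+30 kg; r = 11.6 AU * 1.496e11 m/AU = 1.73536e+12 m. U = -GM*m/r = -(6.674e-11 * 1.17351e+30 * 6000.0) / 1.73536e+12 = -2.708e+11

-2.708e+11 J


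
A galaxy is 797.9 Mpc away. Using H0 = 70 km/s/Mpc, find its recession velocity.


v = H0 * d = 70 * 797.9 = 55853.0

55853.0 km/s


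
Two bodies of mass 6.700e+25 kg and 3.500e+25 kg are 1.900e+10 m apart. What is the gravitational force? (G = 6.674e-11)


F = G*m1*m2/r^2 = 6.674e-11 * 6.700e+25 * 3.500e+25 / (1.900e+10)^2 = 6.674e-11 * 2.345e+51 / 3.610e+20 = 4.335e+20

4.335e+20 N


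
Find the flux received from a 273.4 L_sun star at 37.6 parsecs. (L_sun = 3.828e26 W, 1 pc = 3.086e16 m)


F = L / (4*pi*d^2) = 1.047e+29 / (4*pi*(1.160e+18)^2) = 6.186e-09

6.186e-09 W/m^2


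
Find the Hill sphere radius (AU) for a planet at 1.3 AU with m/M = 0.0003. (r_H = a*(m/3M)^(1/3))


r_H = a * (m/3M)^(1/3) = 1.3 * (0.0003/3)^(1/3) = 0.0603

0.0603 AU


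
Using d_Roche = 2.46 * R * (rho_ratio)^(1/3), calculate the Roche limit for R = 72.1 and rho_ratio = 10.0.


d_Roche = 2.46 * 72.1 * 10.0^(1/3) = 382.1235

382.1235


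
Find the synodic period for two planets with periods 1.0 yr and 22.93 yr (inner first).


1/P_syn = |1/P1 - 1/P2| = |1/1.0 - 1/22.93| => P_syn = 1.0456

1.0456 years


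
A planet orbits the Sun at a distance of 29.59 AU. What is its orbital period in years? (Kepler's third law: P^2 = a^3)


P = a^(3/2) = 29.59^1.5 = 160.9598

160.9598 years


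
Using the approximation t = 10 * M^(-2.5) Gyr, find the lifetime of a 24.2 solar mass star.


t = 10 * M^(-2.5) = 10 * 24.2^(-2.5) = 0.0035

0.0035 Gyr


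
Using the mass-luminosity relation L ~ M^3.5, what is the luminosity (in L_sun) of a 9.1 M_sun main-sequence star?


L/L_sun = (M/M_sun)^3.5 = 9.1^3.5 = 2273.2378

2273.2378 L_sun


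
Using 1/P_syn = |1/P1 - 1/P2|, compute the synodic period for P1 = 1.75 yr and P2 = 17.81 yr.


1/P_syn = |1/P1 - 1/P2| = |1/1.75 - 1/17.81| => P_syn = 1.9407

1.9407 years


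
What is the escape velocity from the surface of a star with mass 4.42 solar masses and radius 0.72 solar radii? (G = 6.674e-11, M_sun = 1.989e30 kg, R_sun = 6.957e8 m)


M = 4.42 * 1.989e30 kg = 8.79138e+30 kg; R = 0.72 * 6.957e8 m = 5.00904e+08 m. v_esc = sqrt(2GM/R) = sqrt(2 * 6.674e-11 * 8.79138e+30 / 5.00904e+08) = 1.531e+06

1.531e+06 m/s


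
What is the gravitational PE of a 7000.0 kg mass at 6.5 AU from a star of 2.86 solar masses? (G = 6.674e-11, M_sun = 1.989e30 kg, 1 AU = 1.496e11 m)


M = 2.86 * 1.989e30 kg = 5.68854e+30 kg; r = 6.5 AU * 1.496e11 m/AU = 9.724e+11 m. U = -GM*m/r = -(6.674e-11 * 5.68854e+30 * 7000.0) / 9.724e+11 = -2.733e+12

-2.733e+12 J


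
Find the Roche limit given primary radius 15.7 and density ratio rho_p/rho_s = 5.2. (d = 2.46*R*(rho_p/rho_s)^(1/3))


d_Roche = 2.46 * 15.7 * 5.2^(1/3) = 66.9118

66.9118


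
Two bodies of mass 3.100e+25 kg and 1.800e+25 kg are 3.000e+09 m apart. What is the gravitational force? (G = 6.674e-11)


F = G*m1*m2/r^2 = 6.674e-11 * 3.100e+25 * 1.800e+25 / (3.000e+09)^2 = 6.674e-11 * 5.580e+50 / 9.000e+18 = 4.138e+21

4.138e+21 N


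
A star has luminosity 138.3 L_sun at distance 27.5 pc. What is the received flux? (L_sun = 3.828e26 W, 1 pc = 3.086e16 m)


F = L / (4*pi*d^2) = 5.294e+28 / (4*pi*(8.486e+17)^2) = 5.850e-09

5.850e-09 W/m^2


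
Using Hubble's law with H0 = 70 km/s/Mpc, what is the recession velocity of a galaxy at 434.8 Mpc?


v = H0 * d = 70 * 434.8 = 30436.0

30436.0 km/s


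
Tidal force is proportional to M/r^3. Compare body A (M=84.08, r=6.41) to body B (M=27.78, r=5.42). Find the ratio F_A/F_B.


Ratio = (M1/r1^3) / (M2/r2^3) = (84.08/6.41^3) / (27.78/5.42^3) = 1.8297

1.8297


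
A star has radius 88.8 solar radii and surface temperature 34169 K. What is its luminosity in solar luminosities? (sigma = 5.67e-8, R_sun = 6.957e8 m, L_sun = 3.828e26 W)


R = 88.8 * 6.957e8 m = 6.177816e+10 m. L = 4*pi*R^2*sigma*T^4 = 4*pi*(6.177816e+10)^2 * 5.67e-8 * 34169^4 = 3.706738393e+33 W. L/L_sun = 3.706738393e+33 / 3.828e26 = 9.683e+06

9.683e+06 L_sun


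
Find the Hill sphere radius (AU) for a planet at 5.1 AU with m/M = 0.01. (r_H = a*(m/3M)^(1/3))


r_H = a * (m/3M)^(1/3) = 5.1 * (0.01/3)^(1/3) = 0.7618

0.7618 AU


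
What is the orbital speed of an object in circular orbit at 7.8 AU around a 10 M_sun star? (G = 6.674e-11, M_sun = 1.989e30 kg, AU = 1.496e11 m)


v = sqrt(GM/r) = sqrt(6.674e-11 * 1.989e+31 / 1.167e+12) = 33728.5285

33728.5285 m/s


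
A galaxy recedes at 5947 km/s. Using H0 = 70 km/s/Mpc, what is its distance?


d = v / H0 = 5947 / 70 = 84.9571

84.9571 Mpc


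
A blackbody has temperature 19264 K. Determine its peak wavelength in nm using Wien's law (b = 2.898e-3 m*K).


lam_max = b / T = 2.898e-3 / 19264 = 1.504e-07 m = 150.436 nm

150.436 nm


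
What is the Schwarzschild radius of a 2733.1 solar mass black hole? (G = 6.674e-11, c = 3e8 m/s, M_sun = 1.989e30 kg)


M = 2733.1 * 1.989e30 kg = 5.4361359e+33 kg. rs = 2GM/c^2 = 2 * 6.674e-11 * 5.4361359e+33 / (3e8)^2 = 8.062e+06

8.062e+06 m


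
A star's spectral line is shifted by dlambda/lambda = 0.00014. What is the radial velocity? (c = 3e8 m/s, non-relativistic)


v = (dlambda/lambda) * c = 0.00014 * 3e8 = 42000.0

42000.0 m/s


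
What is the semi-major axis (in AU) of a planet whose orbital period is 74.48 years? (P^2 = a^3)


a = P^(2/3) = 74.48^(2/3) = 17.7022

17.7022 AU


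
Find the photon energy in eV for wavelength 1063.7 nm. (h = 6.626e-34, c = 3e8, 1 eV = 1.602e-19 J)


E = hc/lambda = 6.626e-34 * 3e8 / 1.064e-06 = 1.869e-19 J = 1.1665 eV

1.1665 eV


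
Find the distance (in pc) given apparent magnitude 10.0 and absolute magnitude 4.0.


d = 10^((m - M + 5)/5) = 10^((10.0 - 4.0 + 5)/5) = 158.4893

158.4893 pc


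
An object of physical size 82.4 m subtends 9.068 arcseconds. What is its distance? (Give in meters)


D = size / theta_rad, theta_rad = 9.068 * pi/(180*3600) = 4.396e-05, D = 1.874e+06

1.874e+06 m


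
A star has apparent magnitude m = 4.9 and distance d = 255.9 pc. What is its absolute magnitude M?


M = m - 5*log10(d) + 5 = 4.9 - 5*log10(255.9) + 5 = -2.1404

-2.1404


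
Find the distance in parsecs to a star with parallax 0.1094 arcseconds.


d = 1/p = 1/0.1094 = 9.1408

9.1408 pc


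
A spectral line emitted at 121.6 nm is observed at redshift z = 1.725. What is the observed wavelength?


lam_obs = lam_emit * (1 + z) = 121.6 * (1 + 1.725) = 331.36

331.36 nm


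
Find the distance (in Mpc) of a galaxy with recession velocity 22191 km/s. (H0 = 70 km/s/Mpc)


d = v / H0 = 22191 / 70 = 317.0143

317.0143 Mpc


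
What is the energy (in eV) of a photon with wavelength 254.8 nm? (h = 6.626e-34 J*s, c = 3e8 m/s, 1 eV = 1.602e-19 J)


E = hc/lambda = 6.626e-34 * 3e8 / 2.548e-07 = 7.801e-19 J = 4.8698 eV

4.8698 eV


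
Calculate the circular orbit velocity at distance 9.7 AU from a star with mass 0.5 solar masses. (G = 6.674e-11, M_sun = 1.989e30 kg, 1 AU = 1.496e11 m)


v = sqrt(GM/r) = sqrt(6.674e-11 * 9.945e+29 / 1.451e+12) = 6763.0692

6763.0692 m/s


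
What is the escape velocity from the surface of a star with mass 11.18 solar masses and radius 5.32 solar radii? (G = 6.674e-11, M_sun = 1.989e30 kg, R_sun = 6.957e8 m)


M = 11.18 * 1.989e30 kg = 2.223702e+31 kg; R = 5.32 * 6.957e8 m = 3.701124e+09 m. v_esc = sqrt(2GM/R) = sqrt(2 * 6.674e-11 * 2.223702e+31 / 3.701124e+09) = 895528.8356

895528.8356 m/s


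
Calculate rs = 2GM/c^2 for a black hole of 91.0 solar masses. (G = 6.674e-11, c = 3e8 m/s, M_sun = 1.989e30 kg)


M = 91.0 * 1.989e30 kg = 1.80999e+32 kg. rs = 2GM/c^2 = 2 * 6.674e-11 * 1.80999e+32 / (3e8)^2 = 268441.628

268441.628 m


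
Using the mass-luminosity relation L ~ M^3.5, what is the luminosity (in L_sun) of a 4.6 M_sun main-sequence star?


L/L_sun = (M/M_sun)^3.5 = 4.6^3.5 = 208.7625

208.7625 L_sun


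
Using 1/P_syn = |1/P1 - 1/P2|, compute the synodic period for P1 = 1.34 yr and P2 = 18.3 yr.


1/P_syn = |1/P1 - 1/P2| = |1/1.34 - 1/18.3| => P_syn = 1.4459

1.4459 years


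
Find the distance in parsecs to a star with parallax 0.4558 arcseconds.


d = 1/p = 1/0.4558 = 2.1939

2.1939 pc


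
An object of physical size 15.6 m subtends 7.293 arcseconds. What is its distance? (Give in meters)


D = size / theta_rad, theta_rad = 7.293 * pi/(180*3600) = 3.536e-05, D = 441208.1417

441208.1417 m


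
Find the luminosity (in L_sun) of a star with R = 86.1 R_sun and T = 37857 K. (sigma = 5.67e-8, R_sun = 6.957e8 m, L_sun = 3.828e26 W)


R = 86.1 * 6.957e8 m = 5.989977e+10 m. L = 4*pi*R^2*sigma*T^4 = 4*pi*(5.989977e+10)^2 * 5.67e-8 * 37857^4 = 5.250830664e+33 W. L/L_sun = 5.250830664e+33 / 3.828e26 = 1.372e+07

1.372e+07 L_sun


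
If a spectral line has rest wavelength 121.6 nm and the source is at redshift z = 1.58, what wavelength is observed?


lam_obs = lam_emit * (1 + z) = 121.6 * (1 + 1.58) = 313.728

313.728 nm


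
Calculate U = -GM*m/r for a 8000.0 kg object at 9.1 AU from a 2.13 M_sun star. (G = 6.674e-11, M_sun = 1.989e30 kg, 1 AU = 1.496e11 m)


M = 2.13 * 1.989e30 kg = 4.23657e+30 kg; r = 9.1 AU * 1.496e11 m/AU = 1.36136e+12 m. U = -GM*m/r = -(6.674e-11 * 4.23657e+30 * 8000.0) / 1.36136e+12 = -1.662e+12

-1.662e+12 J


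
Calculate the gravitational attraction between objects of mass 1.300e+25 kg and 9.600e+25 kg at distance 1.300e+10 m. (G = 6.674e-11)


F = G*m1*m2/r^2 = 6.674e-11 * 1.300e+25 * 9.600e+25 / (1.300e+10)^2 = 6.674e-11 * 1.248e+51 / 1.690e+20 = 4.928e+20

4.928e+20 N


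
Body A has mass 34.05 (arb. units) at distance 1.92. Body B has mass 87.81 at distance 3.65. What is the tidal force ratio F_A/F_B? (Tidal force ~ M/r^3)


Ratio = (M1/r1^3) / (M2/r2^3) = (34.05/1.92^3) / (87.81/3.65^3) = 2.6641

2.6641
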